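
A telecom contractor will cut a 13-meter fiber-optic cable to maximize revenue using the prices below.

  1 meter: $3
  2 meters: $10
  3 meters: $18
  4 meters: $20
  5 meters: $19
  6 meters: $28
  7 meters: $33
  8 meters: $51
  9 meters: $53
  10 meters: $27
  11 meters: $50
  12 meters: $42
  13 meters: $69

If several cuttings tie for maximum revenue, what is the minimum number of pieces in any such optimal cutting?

3

Let r[k] be the best obtainable value from length k. For each k, try every first piece i and keep the best of price[i] + r[k−i].
r[1] = 3
r[2] = max(3+3, 10+0) = 10
r[3] = max(3+10, 10+3, 18+0) = 18
r[4] = max(3+18, 10+10, 18+3, 20+0) = 21
r[5] = max(3+21, 10+18, 18+10, 20+3, 19+0) = 28
r[6] = max(3+28, 10+21, 18+18, 20+10, 19+3, 28+0) = 36
r[7] = max(3+36, 10+28, 18+21, …, 28+3, 33+0) = 39
r[8] = max(3+39, 10+36, 18+28, …, 33+3, 51+0) = 51
r[9] = max(3+51, 10+39, 18+36, …, 51+3, 53+0) = 54
r[10] = max(3+54, 10+51, 18+39, …, 53+3, 27+0) = 61
r[11] = max(3+61, 10+54, 18+51, …, 27+3, 50+0) = 69
r[12] = max(3+69, 10+61, 18+54, …, 50+3, 42+0) = 72
r[13] = max(3+72, 10+69, 18+61, …, 42+3, 69+0) = 79
Maximum revenue is $79.
Now minimize piece count subject to staying optimal: for each k, pieces[k] = 1 + min over i with p[i]+r[k−i]=r[k] of pieces[k−i].
pieces[10] = 2
pieces[11] = 2
pieces[12] = 3
pieces[13] = 3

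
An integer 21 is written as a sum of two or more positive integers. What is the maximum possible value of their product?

2187

Define f[k] = max over 1≤i<k of i · max(k−i, f[k−i]); the inner max lets the remainder stay uncut if that's better.
f[2] = 1×max(1,0) = 1×1 = 1
f[3] = 1×max(2,1) = 1×2 = 2
f[4] = 2×max(2,1) = 2×2 = 4
f[5] = 2×max(3,2) = 2×3 = 6
f[6] = 3×max(3,2) = 3×3 = 9
f[7] = 2×max(5,6) = 2×6 = 12
f[8] = 2×max(6,9) = 2×9 = 18
f[9] = 3×max(6,9) = 3×9 = 27
f[10] = 2×max(8,18) = 2×18 = 36
f[11] = 2×max(9,27) = 2×27 = 54
f[12] = 3×max(9,27) = 3×27 = 81
f[13] = 2×max(11,54) = 2×54 = 108
f[14] = 2×max(12,81) = 2×81 = 162
f[15] = 3×max(12,81) = 3×81 = 243
f[16] = 2×max(14,162) = 2×162 = 324
f[17] = 2×max(15,243) = 2×243 = 486
f[18] = 3×max(15,243) = 3×243 = 729
f[19] = 2×max(17,486) = 2×486 = 972
f[20] = 2×max(18,729) = 2×729 = 1458
f[21] = 3×max(18,729) = 3×729 = 2187
One optimal split: 3 + 3 + 3 + 3 + 3 + 3 + 3; product 3×3×3×3×3×3×3 = 2187.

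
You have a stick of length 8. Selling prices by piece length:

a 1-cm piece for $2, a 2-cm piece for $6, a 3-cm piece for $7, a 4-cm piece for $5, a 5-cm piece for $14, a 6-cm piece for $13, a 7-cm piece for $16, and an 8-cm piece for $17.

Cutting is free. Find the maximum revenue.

24

Let best[k] be the best obtainable value from length k. For each k, try every first piece i and keep the best of price[i] + best[k−i].
best[1] = 2
best[2] = max(2+2, 6+0) = 6
best[3] = max(2+6, 6+2, 7+0) = 8
best[4] = max(2+8, 6+6, 7+2, 5+0) = 12
best[5] = max(2+12, 6+8, 7+6, 5+2, 14+0) = 14
best[6] = max(2+14, 6+12, 7+8, 5+6, 14+2, 13+0) = 18
best[7] = max(2+18, 6+14, 7+12, …, 13+2, 16+0) = 20
best[8] = max(2+20, 6+18, 7+14, …, 16+2, 17+0) = 24
One optimal cutting: 2 + 2 + 2 + 2 → $6 + $6 + $6 + $6 = $24.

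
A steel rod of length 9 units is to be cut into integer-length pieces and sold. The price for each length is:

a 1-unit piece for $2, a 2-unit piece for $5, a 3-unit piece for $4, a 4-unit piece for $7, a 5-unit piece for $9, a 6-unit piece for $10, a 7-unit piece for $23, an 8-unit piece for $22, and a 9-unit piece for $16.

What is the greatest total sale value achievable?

Build v[k] bottom-up: v[k] = max over allowed piece i of (p[i] + v[k−i]).
v[1] = 2
v[2] = max(2+2, 5+0) = 5
v[3] = max(2+5, 5+2, 4+0) = 7
v[4] = max(2+7, 5+5, 4+2, 7+0) = 10
v[5] = max(2+10, 5+7, 4+5, 7+2, 9+0) = 12
v[6] = max(2+12, 5+10, 4+7, 7+5, 9+2, 10+0) = 15
v[7] = max(2+15, 5+12, 4+10, …, 10+2, 23+0) = 23
v[8] = max(2+23, 5+15, 4+12, …, 23+2, 22+0) = 25
v[9] = max(2+25, 5+23, 4+15, …, 22+2, 16+0) = 28
One optimal cutting: 7 + 2 → $23 + $5 = $28.

28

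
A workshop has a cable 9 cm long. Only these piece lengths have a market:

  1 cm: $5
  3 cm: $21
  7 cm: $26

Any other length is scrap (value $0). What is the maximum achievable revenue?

Build f[k] bottom-up: f[k] = max over allowed piece i of (p[i] + f[k−i]).
f[1] = 5
f[2] = 10  (first piece 1, then f[1]=5)
f[3] = 21
f[4] = 26  (first piece 1, then f[3]=21)
f[5] = 31  (first piece 1, then f[4]=26)
f[6] = 42  (first piece 3, then f[3]=21)
f[7] = 47  (first piece 1, then f[6]=42)
f[8] = 52  (first piece 1, then f[7]=47)
f[9] = 63  (first piece 3, then f[6]=42)
One optimal cutting: 3 + 3 + 3 → $63.

63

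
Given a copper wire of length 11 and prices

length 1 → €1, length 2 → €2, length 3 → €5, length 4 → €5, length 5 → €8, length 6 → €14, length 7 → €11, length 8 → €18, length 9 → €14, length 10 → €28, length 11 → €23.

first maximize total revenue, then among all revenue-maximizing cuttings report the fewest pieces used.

Build r[k] bottom-up: r[k] = max over allowed piece i of (p[i] + r[k−i]).
r[1] = 1
r[2] = 2  (first piece 1, then r[1]=1)
r[3] = 5
r[4] = 6  (first piece 1, then r[3]=5)
r[5] = 8
r[6] = 14
r[7] = 15  (first piece 1, then r[6]=14)
r[8] = 18
r[9] = 19  (first piece 1, then r[8]=18)
r[10] = 28
r[11] = 29  (first piece 1, then r[10]=28)
Maximum revenue is €29.
Now minimize piece count subject to staying optimal: for each k, pieces[k] = 1 + min over i with p[i]+r[k−i]=r[k] of pieces[k−i].
pieces[8] = 1
pieces[9] = 2
pieces[10] = 1
pieces[11] = 2

2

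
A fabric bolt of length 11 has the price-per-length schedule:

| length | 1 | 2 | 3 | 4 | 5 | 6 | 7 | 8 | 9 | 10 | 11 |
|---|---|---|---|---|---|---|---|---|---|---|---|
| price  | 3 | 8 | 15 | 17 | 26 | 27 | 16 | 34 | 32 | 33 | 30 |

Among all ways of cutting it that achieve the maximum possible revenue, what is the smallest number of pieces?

Build r[k] bottom-up: r[k] = max over allowed piece i of (p[i] + r[k−i]).
r[1] = 3
r[2] = 8
r[3] = 15
r[4] = 18  (first piece 1, then r[3]=15)
r[5] = 26
r[6] = 30  (first piece 3, then r[3]=15)
r[7] = 34  (first piece 2, then r[5]=26)
r[8] = 41  (first piece 3, then r[5]=26)
r[9] = 45  (first piece 3, then r[6]=30)
r[10] = 52  (first piece 5, then r[5]=26)
r[11] = 56  (first piece 3, then r[8]=41)
Maximum revenue is $56.
Now minimize piece count subject to staying optimal: for each k, pieces[k] = 1 + min over i with p[i]+r[k−i]=r[k] of pieces[k−i].
pieces[8] = 2
pieces[9] = 3
pieces[10] = 2
pieces[11] = 3

3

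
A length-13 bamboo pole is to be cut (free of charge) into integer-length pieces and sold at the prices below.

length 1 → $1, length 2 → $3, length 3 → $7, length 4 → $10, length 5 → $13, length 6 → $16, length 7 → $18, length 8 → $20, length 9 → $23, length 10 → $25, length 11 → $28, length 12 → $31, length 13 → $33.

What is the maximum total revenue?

Consider every possible first cut. r[k] is the best of p[i]+r[k−i] over all sellable i≤k.
r[1] = 1
r[2] = max(1+1, 3+0) = 3
r[3] = max(1+3, 3+1, 7+0) = 7
r[4] = max(1+7, 3+3, 7+1, 10+0) = 10
r[5] = max(1+10, 3+7, 7+3, 10+1, 13+0) = 13
r[6] = max(1+13, 3+10, 7+7, 10+3, 13+1, 16+0) = 16
r[7] = max(1+16, 3+13, 7+10, …, 16+1, 18+0) = 18
r[8] = max(1+18, 3+16, 7+13, …, 18+1, 20+0) = 20
r[9] = max(1+20, 3+18, 7+16, …, 20+1, 23+0) = 23
r[10] = max(1+23, 3+20, 7+18, …, 23+1, 25+0) = 26
r[11] = max(1+26, 3+23, 7+20, …, 25+1, 28+0) = 29
r[12] = max(1+29, 3+26, 7+23, …, 28+1, 31+0) = 32
r[13] = max(1+32, 3+29, 7+26, …, 31+1, 33+0) = 34
One optimal cutting: 7 + 6 → $18 + $16 = $34.

34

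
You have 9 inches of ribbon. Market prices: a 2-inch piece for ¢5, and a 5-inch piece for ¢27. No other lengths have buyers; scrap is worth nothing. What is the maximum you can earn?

37

Let r[k] be the best obtainable value from length k. For each k, try every first piece i and keep the best of price[i] + r[k−i].
r[1] = 0
r[2] = 5
r[3] = 5
r[4] = 10  (first piece 2, then r[2]=5)
r[5] = max(5+5, 27+0) = 27
r[6] = max(5+10, 27+0) = 27
r[7] = max(5+27, 27+5) = 32
r[8] = max(5+27, 27+5) = 32
r[9] = max(5+32, 27+10) = 37
One optimal cutting: 5 + 2 + 2 → ¢37.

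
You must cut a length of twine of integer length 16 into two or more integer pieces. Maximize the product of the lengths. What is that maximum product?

324

Define g[k] = max over 1≤i<k of i · max(k−i, g[k−i]); the inner max lets the remainder stay uncut if that's better.
g[2] = 1*max(1,0) = 1*1 = 1
g[3] = max(1*2, 2*1) = 2
g[4] = max(1*3, 2*2, 3*1) = 4
g[5] = max(1*4, 2*3, 3*2, 4*1) = 6
g[6] = max(1*6, 2*4, 3*3, 4*2, 5*1) = 9
g[7] = max(1*9, 2*6, 3*4, 4*3, 5*2, 6*1) = 12
g[8] = max(1*12, 2*9, 3*6, …, 6*2, 7*1) = 18
g[9] = max(1*18, 2*12, 3*9, …, 7*2, 8*1) = 27
g[10] = max(1*27, 2*18, 3*12, …, 8*2, 9*1) = 36
g[11] = max(1*36, 2*27, 3*18, …, 9*2, 10*1) = 54
g[12] = max(1*54, 2*36, 3*27, …, 10*2, 11*1) = 81
g[13] = max(1*81, 2*54, 3*36, …, 11*2, 12*1) = 108
g[14] = max(1*108, 2*81, 3*54, …, 12*2, 13*1) = 162
g[15] = max(1*162, 2*108, 3*81, …, 13*2, 14*1) = 243
g[16] = max(1*243, 2*162, 3*108, …, 14*2, 15*1) = 324
One optimal split: 3 + 3 + 3 + 3 + 2 + 2; product 3*3*3*3*2*2 = 324.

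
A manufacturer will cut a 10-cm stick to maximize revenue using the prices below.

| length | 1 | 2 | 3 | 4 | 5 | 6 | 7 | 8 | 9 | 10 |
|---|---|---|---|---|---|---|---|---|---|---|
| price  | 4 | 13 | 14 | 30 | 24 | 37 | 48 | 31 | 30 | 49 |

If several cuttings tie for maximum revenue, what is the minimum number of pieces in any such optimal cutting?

3

Let r[k] be the best obtainable value from length k. For each k, try every first piece i and keep the best of price[i] + r[k−i].
r[1] = 4
r[2] = 13
r[3] = 17  (first piece 1, then r[2]=13)
r[4] = 30
r[5] = 34  (first piece 1, then r[4]=30)
r[6] = 43  (first piece 2, then r[4]=30)
r[7] = 48
r[8] = 60  (first piece 4, then r[4]=30)
r[9] = 64  (first piece 1, then r[8]=60)
r[10] = 73  (first piece 2, then r[8]=60)
Maximum revenue is 73.
Now minimize piece count subject to staying optimal: for each k, pieces[k] = 1 + min over i with p[i]+r[k−i]=r[k] of pieces[k−i].
pieces[7] = 1
pieces[8] = 2
pieces[9] = 3
pieces[10] = 3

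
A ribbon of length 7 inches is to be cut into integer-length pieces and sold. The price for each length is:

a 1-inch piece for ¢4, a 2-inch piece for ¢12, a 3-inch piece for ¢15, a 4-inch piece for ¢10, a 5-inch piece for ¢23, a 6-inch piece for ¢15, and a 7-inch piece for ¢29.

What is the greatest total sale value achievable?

40

Build r[k] bottom-up: r[k] = max over allowed piece i of (p[i] + r[k−i]).
r[1] = 4
r[2] = 12
r[3] = 16  (first piece 1, then r[2]=12)
r[4] = 24  (first piece 2, then r[2]=12)
r[5] = 28  (first piece 1, then r[4]=24)
r[6] = 36  (first piece 2, then r[4]=24)
r[7] = 40  (first piece 1, then r[6]=36)
One optimal cutting: 2 + 2 + 2 + 1 → ¢12 + ¢12 + ¢12 + ¢4 = ¢40.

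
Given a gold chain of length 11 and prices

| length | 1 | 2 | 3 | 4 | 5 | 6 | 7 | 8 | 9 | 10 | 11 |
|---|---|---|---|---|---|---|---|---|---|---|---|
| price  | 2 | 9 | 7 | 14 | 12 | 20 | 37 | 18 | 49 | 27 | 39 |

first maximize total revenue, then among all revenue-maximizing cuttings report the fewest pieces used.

2

Consider every possible first cut. r[k] is the best of p[i]+r[k−i] over all sellable i≤k.
r[1] = 2
r[2] = 9
r[3] = 11  (first piece 1, then r[2]=9)
r[4] = 18  (first piece 2, then r[2]=9)
r[5] = 20  (first piece 1, then r[4]=18)
r[6] = 27  (first piece 2, then r[4]=18)
r[7] = 37
r[8] = 39  (first piece 1, then r[7]=37)
r[9] = 49
r[10] = 51  (first piece 1, then r[9]=49)
r[11] = 58  (first piece 2, then r[9]=49)
Maximum revenue is $58.
Now minimize piece count subject to staying optimal: for each k, pieces[k] = 1 + min over i with p[i]+r[k−i]=r[k] of pieces[k−i].
pieces[8] = 2
pieces[9] = 1
pieces[10] = 2
pieces[11] = 2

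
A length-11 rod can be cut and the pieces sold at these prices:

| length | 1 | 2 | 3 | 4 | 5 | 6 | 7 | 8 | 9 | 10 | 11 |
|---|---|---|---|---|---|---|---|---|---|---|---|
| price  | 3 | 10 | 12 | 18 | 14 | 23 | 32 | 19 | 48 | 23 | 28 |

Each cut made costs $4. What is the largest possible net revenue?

54

Let r[k] be the best obtainable value from length k. For each k, try every first piece i and keep the best of price[i] + r[k−i] minus the 4 cut fee when i<k.
r[1] = 3
r[2] = max(3+3-4, 10+0) = 10
r[3] = max(3+10-4, 10+3-4, 12+0) = 12
r[4] = max(3+12-4, 10+10-4, 12+3-4, 18+0) = 18
r[5] = max(3+18-4, 10+12-4, 12+10-4, 18+3-4, 14+0) = 18
r[6] = max(3+18-4, 10+18-4, 12+12-4, 18+10-4, 14+3-4, 23+0) = 24
r[7] = max(3+24-4, 10+18-4, 12+18-4, …, 23+3-4, 32+0) = 32
r[8] = max(3+32-4, 10+24-4, 12+18-4, …, 32+3-4, 19+0) = 32
r[9] = max(3+32-4, 10+32-4, 12+24-4, …, 19+3-4, 48+0) = 48
r[10] = max(3+48-4, 10+32-4, 12+32-4, …, 48+3-4, 23+0) = 47
r[11] = max(3+47-4, 10+48-4, 12+32-4, …, 23+3-4, 28+0) = 54
One optimal plan: pieces 9 + 2 (1 cut) → $58 − $4 = $54.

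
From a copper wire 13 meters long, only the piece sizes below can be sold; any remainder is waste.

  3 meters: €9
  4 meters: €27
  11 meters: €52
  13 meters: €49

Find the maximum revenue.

Let best[k] be the best obtainable value from length k. For each k, try every first piece i and keep the best of price[i] + best[k−i].
best[1] = 0
best[2] = 0
best[3] = 9
best[4] = max(9+0, 27+0) = 27
best[5] = max(9+0, 27+0) = 27
best[6] = max(9+9, 27+0) = 27
best[7] = max(9+27, 27+9) = 36
best[8] = max(9+27, 27+27) = 54
best[9] = max(9+27, 27+27) = 54
best[10] = max(9+36, 27+27) = 54
best[11] = max(9+54, 27+36, 52+0) = 63
best[12] = max(9+54, 27+54, 52+0) = 81
best[13] = max(9+54, 27+54, 52+0, 49+0) = 81
One optimal cutting: pieces 4 + 4 + 4 with 1 meter of scrap → €81.

81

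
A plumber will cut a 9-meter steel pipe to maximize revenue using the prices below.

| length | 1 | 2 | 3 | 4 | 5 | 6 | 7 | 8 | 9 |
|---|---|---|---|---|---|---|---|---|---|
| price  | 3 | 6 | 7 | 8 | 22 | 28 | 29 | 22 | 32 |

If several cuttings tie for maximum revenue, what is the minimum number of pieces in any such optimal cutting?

Consider every possible first cut. r[k] is the best of p[i]+r[k−i] over all sellable i≤k.
r[1] = 3
r[2] = max(3+3, 6+0) = 6
r[3] = max(3+6, 6+3, 7+0) = 9
r[4] = max(3+9, 6+6, 7+3, 8+0) = 12
r[5] = max(3+12, 6+9, 7+6, 8+3, 22+0) = 22
r[6] = max(3+22, 6+12, 7+9, 8+6, 22+3, 28+0) = 28
r[7] = max(3+28, 6+22, 7+12, …, 28+3, 29+0) = 31
r[8] = max(3+31, 6+28, 7+22, …, 29+3, 22+0) = 34
r[9] = max(3+34, 6+31, 7+28, …, 22+3, 32+0) = 37
Maximum revenue is $37.
Now minimize piece count subject to staying optimal: for each k, pieces[k] = 1 + min over i with p[i]+r[k−i]=r[k] of pieces[k−i].
pieces[6] = 1
pieces[7] = 2
pieces[8] = 2
pieces[9] = 3

3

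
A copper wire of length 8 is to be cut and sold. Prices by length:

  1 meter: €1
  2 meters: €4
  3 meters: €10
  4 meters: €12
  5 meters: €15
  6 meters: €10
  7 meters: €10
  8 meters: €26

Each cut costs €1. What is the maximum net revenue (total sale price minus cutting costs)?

26

Consider every possible first cut. v[k] is the best of p[i]+v[k−i] over all sellable i≤k, charging 1 whenever i<k.
v[1] = 1
v[2] = max(1+1-1, 4+0) = 4
v[3] = max(1+4-1, 4+1-1, 10+0) = 10
v[4] = max(1+10-1, 4+4-1, 10+1-1, 12+0) = 12
v[5] = max(1+12-1, 4+10-1, 10+4-1, 12+1-1, 15+0) = 15
v[6] = max(1+15-1, 4+12-1, 10+10-1, 12+4-1, 15+1-1, 10+0) = 19
v[7] = max(1+19-1, 4+15-1, 10+12-1, …, 10+1-1, 10+0) = 21
v[8] = max(1+21-1, 4+19-1, 10+15-1, …, 10+1-1, 26+0) = 26
Best is to make no cuts and sell whole for €26.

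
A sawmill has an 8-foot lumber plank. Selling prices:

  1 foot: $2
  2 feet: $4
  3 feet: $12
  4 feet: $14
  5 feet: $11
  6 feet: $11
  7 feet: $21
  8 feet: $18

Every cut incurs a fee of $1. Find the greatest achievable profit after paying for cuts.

27

Build r[k] bottom-up: r[k] = max over allowed piece i of (p[i] + r[k−i]) − 1 per cut.
r[1] = 2
r[2] = 4
r[3] = 12
r[4] = 14
r[5] = 15  (first piece 1, then r[4]=14)
r[6] = 23  (first piece 3, then r[3]=12)
r[7] = 25  (first piece 3, then r[4]=14)
r[8] = 27  (first piece 4, then r[4]=14)
One optimal plan: pieces 4 + 4 (1 cut) → $28 − $1 = $27.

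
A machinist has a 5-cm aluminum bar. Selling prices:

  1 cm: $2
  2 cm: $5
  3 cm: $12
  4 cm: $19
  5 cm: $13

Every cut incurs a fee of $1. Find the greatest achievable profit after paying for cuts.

20

Let net[k] be the best obtainable value from length k. For each k, try every first piece i and keep the best of price[i] + net[k−i] minus the 1 cut fee when i<k.
net[1] = 2
net[2] = max(2+2-1, 5+0) = 5
net[3] = max(2+5-1, 5+2-1, 12+0) = 12
net[4] = max(2+12-1, 5+5-1, 12+2-1, 19+0) = 19
net[5] = max(2+19-1, 5+12-1, 12+5-1, 19+2-1, 13+0) = 20
One optimal plan: pieces 4 + 1 (1 cut) → $21 − $1 = $20.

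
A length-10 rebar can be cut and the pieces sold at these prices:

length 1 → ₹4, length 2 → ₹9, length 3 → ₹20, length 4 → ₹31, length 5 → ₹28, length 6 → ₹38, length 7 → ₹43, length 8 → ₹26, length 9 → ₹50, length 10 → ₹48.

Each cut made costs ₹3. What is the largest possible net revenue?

Let v[k] be the best obtainable value from length k. For each k, try every first piece i and keep the best of price[i] + v[k−i] minus the 3 cut fee when i<k.
v[1] = 4
v[2] = max(4+4-3, 9+0) = 9
v[3] = max(4+9-3, 9+4-3, 20+0) = 20
v[4] = max(4+20-3, 9+9-3, 20+4-3, 31+0) = 31
v[5] = max(4+31-3, 9+20-3, 20+9-3, 31+4-3, 28+0) = 32
v[6] = max(4+32-3, 9+31-3, 20+20-3, 31+9-3, 28+4-3, 38+0) = 38
v[7] = max(4+38-3, 9+32-3, 20+31-3, …, 38+4-3, 43+0) = 48
v[8] = max(4+48-3, 9+38-3, 20+32-3, …, 43+4-3, 26+0) = 59
v[9] = max(4+59-3, 9+48-3, 20+38-3, …, 26+4-3, 50+0) = 60
v[10] = max(4+60-3, 9+59-3, 20+48-3, …, 50+4-3, 48+0) = 66
One optimal plan: pieces 6 + 4 (1 cut) → ₹69 − ₹3 = ₹66.

66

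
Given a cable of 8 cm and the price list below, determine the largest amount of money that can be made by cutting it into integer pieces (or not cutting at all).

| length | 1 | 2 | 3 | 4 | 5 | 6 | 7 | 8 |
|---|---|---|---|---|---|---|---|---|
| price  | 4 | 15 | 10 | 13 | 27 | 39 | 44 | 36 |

Let r[k] be the best obtainable value from length k. For each k, try every first piece i and keep the best of price[i] + r[k−i].
r[1] = 4
r[2] = max(4+4, 15+0) = 15
r[3] = max(4+15, 15+4, 10+0) = 19
r[4] = max(4+19, 15+15, 10+4, 13+0) = 30
r[5] = max(4+30, 15+19, 10+15, 13+4, 27+0) = 34
r[6] = max(4+34, 15+30, 10+19, 13+15, 27+4, 39+0) = 45
r[7] = max(4+45, 15+34, 10+30, …, 39+4, 44+0) = 49
r[8] = max(4+49, 15+45, 10+34, …, 44+4, 36+0) = 60
One optimal cutting: 2 + 2 + 2 + 2 → €15 + €15 + €15 + €15 = €60.

60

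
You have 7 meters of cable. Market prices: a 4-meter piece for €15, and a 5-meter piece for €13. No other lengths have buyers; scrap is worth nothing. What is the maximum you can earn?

15

Consider every possible first cut. best[k] is the best of p[i]+best[k−i] over all sellable i≤k.
best[1] = 0
best[2] = 0
best[3] = 0
best[4] = 15
best[5] = 15
best[6] = 15
best[7] = 15
One optimal cutting: pieces 4 with 3 meters of scrap → €15.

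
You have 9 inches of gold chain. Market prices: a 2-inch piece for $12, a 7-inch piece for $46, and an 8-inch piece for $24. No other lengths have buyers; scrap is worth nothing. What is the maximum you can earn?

Consider every possible first cut. best[k] is the best of p[i]+best[k−i] over all sellable i≤k.
best[1] = 0
best[2] = 12
best[3] = 12
best[4] = 24  (first piece 2, then best[2]=12)
best[5] = 24
best[6] = 36  (first piece 2, then best[4]=24)
best[7] = max(12+24, 46+0) = 46
best[8] = max(12+36, 46+0, 24+0) = 48
best[9] = max(12+46, 46+12, 24+0) = 58
One optimal cutting: 7 + 2 → $58.

58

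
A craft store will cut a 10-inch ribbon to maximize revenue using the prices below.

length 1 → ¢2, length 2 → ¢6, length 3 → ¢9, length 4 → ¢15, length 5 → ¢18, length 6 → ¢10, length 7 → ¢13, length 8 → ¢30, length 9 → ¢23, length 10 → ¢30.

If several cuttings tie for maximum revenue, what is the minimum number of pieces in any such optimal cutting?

Consider every possible first cut. r[k] is the best of p[i]+r[k−i] over all sellable i≤k.
r[1] = 2
r[2] = max(2+2, 6+0) = 6
r[3] = max(2+6, 6+2, 9+0) = 9
r[4] = max(2+9, 6+6, 9+2, 15+0) = 15
r[5] = max(2+15, 6+9, 9+6, 15+2, 18+0) = 18
r[6] = max(2+18, 6+15, 9+9, 15+6, 18+2, 10+0) = 21
r[7] = max(2+21, 6+18, 9+15, …, 10+2, 13+0) = 24
r[8] = max(2+24, 6+21, 9+18, …, 13+2, 30+0) = 30
r[9] = max(2+30, 6+24, 9+21, …, 30+2, 23+0) = 33
r[10] = max(2+33, 6+30, 9+24, …, 23+2, 30+0) = 36
Maximum revenue is ¢36.
Now minimize piece count subject to staying optimal: for each k, pieces[k] = 1 + min over i with p[i]+r[k−i]=r[k] of pieces[k−i].
pieces[7] = 2
pieces[8] = 1
pieces[9] = 2
pieces[10] = 2

2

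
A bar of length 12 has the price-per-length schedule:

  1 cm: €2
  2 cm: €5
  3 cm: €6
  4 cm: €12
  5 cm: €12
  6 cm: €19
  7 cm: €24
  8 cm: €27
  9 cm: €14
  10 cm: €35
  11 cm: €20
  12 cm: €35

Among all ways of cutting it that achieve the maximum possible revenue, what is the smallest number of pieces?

2

Let r[k] be the best obtainable value from length k. For each k, try every first piece i and keep the best of price[i] + r[k−i].
r[1] = 2
r[2] = 5
r[3] = 7  (first piece 1, then r[2]=5)
r[4] = 12
r[5] = 14  (first piece 1, then r[4]=12)
r[6] = 19
r[7] = 24
r[8] = 27
r[9] = 29  (first piece 1, then r[8]=27)
r[10] = 35
r[11] = 37  (first piece 1, then r[10]=35)
r[12] = 40  (first piece 2, then r[10]=35)
Maximum revenue is €40.
Now minimize piece count subject to staying optimal: for each k, pieces[k] = 1 + min over i with p[i]+r[k−i]=r[k] of pieces[k−i].
pieces[9] = 2
pieces[10] = 1
pieces[11] = 2
pieces[12] = 2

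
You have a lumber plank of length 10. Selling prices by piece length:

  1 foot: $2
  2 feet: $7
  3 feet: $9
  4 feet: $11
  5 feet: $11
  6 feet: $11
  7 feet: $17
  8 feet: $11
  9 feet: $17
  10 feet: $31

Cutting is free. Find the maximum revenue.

35

Build best[k] bottom-up: best[k] = max over allowed piece i of (p[i] + best[k−i]).
best[1] = 2
best[2] = 7
best[3] = 9  (first piece 1, then best[2]=7)
best[4] = 14  (first piece 2, then best[2]=7)
best[5] = 16  (first piece 1, then best[4]=14)
best[6] = 21  (first piece 2, then best[4]=14)
best[7] = 23  (first piece 1, then best[6]=21)
best[8] = 28  (first piece 2, then best[6]=21)
best[9] = 30  (first piece 1, then best[8]=28)
best[10] = 35  (first piece 2, then best[8]=28)
One optimal cutting: 2 + 2 + 2 + 2 + 2 → $7 + $7 + $7 + $7 + $7 = $35.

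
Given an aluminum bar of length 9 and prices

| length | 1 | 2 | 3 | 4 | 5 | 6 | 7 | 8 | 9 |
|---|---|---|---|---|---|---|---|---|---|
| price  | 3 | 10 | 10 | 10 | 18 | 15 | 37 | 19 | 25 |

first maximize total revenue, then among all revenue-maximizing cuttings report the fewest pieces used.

Consider every possible first cut. r[k] is the best of p[i]+r[k−i] over all sellable i≤k.
r[1] = 3
r[2] = 10
r[3] = 13  (first piece 1, then r[2]=10)
r[4] = 20  (first piece 2, then r[2]=10)
r[5] = 23  (first piece 1, then r[4]=20)
r[6] = 30  (first piece 2, then r[4]=20)
r[7] = 37
r[8] = 40  (first piece 1, then r[7]=37)
r[9] = 47  (first piece 2, then r[7]=37)
Maximum revenue is $47.
Now minimize piece count subject to staying optimal: for each k, pieces[k] = 1 + min over i with p[i]+r[k−i]=r[k] of pieces[k−i].
pieces[6] = 3
pieces[7] = 1
pieces[8] = 2
pieces[9] = 2

2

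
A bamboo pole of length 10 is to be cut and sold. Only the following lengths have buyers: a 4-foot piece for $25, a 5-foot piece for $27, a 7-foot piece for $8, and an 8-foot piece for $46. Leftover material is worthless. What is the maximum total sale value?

Consider every possible first cut. f[k] is the best of p[i]+f[k−i] over all sellable i≤k.
f[1] = 0
f[2] = 0
f[3] = 0
f[4] = 25
f[5] = max(25+0, 27+0) = 27
f[6] = max(25+0, 27+0) = 27
f[7] = max(25+0, 27+0, 8+0) = 27
f[8] = max(25+25, 27+0, 8+0, 46+0) = 50
f[9] = max(25+27, 27+25, 8+0, 46+0) = 52
f[10] = max(25+27, 27+27, 8+0, 46+0) = 54
One optimal cutting: 5 + 5 → $54.

54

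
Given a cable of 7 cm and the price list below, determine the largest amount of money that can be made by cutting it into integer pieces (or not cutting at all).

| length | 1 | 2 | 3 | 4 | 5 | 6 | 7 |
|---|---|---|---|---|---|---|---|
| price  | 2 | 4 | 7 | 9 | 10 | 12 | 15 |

Consider every possible first cut. v[k] is the best of p[i]+v[k−i] over all sellable i≤k.
v[1] = 2
v[2] = max(2+2, 4+0) = 4
v[3] = max(2+4, 4+2, 7+0) = 7
v[4] = max(2+7, 4+4, 7+2, 9+0) = 9
v[5] = max(2+9, 4+7, 7+4, 9+2, 10+0) = 11
v[6] = max(2+11, 4+9, 7+7, 9+4, 10+2, 12+0) = 14
v[7] = max(2+14, 4+11, 7+9, …, 12+2, 15+0) = 16
One optimal cutting: 3 + 3 + 1 → $7 + $7 + $2 = $16.

16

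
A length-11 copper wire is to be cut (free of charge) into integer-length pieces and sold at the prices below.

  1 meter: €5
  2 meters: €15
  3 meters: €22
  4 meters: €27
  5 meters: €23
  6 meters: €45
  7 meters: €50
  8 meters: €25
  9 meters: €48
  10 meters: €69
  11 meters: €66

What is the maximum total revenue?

82

Consider every possible first cut. best[k] is the best of p[i]+best[k−i] over all sellable i≤k.
best[1] = 5
best[2] = max(5+5, 15+0) = 15
best[3] = max(5+15, 15+5, 22+0) = 22
best[4] = max(5+22, 15+15, 22+5, 27+0) = 30
best[5] = max(5+30, 15+22, 22+15, 27+5, 23+0) = 37
best[6] = max(5+37, 15+30, 22+22, 27+15, 23+5, 45+0) = 45
best[7] = max(5+45, 15+37, 22+30, …, 45+5, 50+0) = 52
best[8] = max(5+52, 15+45, 22+37, …, 50+5, 25+0) = 60
best[9] = max(5+60, 15+52, 22+45, …, 25+5, 48+0) = 67
best[10] = max(5+67, 15+60, 22+52, …, 48+5, 69+0) = 75
best[11] = max(5+75, 15+67, 22+60, …, 69+5, 66+0) = 82
One optimal cutting: 3 + 2 + 2 + 2 + 2 → €22 + €15 + €15 + €15 + €15 = €82.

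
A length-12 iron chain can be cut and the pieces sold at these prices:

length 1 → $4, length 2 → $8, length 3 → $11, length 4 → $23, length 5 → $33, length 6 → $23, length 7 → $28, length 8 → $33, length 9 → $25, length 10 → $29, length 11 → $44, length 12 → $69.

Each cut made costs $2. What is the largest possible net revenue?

Let v[k] be the best obtainable value from length k. For each k, try every first piece i and keep the best of price[i] + v[k−i] minus the 2 cut fee when i<k.
v[1] = 4
v[2] = max(4+4-2, 8+0) = 8
v[3] = max(4+8-2, 8+4-2, 11+0) = 11
v[4] = max(4+11-2, 8+8-2, 11+4-2, 23+0) = 23
v[5] = max(4+23-2, 8+11-2, 11+8-2, 23+4-2, 33+0) = 33
v[6] = max(4+33-2, 8+23-2, 11+11-2, 23+8-2, 33+4-2, 23+0) = 35
v[7] = max(4+35-2, 8+33-2, 11+23-2, …, 23+4-2, 28+0) = 39
v[8] = max(4+39-2, 8+35-2, 11+33-2, …, 28+4-2, 33+0) = 44
v[9] = max(4+44-2, 8+39-2, 11+35-2, …, 33+4-2, 25+0) = 54
v[10] = max(4+54-2, 8+44-2, 11+39-2, …, 25+4-2, 29+0) = 64
v[11] = max(4+64-2, 8+54-2, 11+44-2, …, 29+4-2, 44+0) = 66
v[12] = max(4+66-2, 8+64-2, 11+54-2, …, 44+4-2, 69+0) = 70
One optimal plan: pieces 5 + 5 + 2 (2 cuts) → $74 − $4 = $70.

70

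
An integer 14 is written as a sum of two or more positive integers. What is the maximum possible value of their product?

Define prod[k] = max over 1≤i<k of i · max(k−i, prod[k−i]); the inner max lets the remainder stay uncut if that's better.
prod[2] = 1×max(1,0) = 1×1 = 1
prod[3] = max(1×2, 2×1) = 2
prod[4] = max(1×3, 2×2, 3×1) = 4
prod[5] = max(1×4, 2×3, 3×2, 4×1) = 6
prod[6] = max(1×6, 2×4, 3×3, 4×2, 5×1) = 9
prod[7] = max(1×9, 2×6, 3×4, 4×3, 5×2, 6×1) = 12
prod[8] = max(1×12, 2×9, 3×6, …, 6×2, 7×1) = 18
prod[9] = max(1×18, 2×12, 3×9, …, 7×2, 8×1) = 27
prod[10] = max(1×27, 2×18, 3×12, …, 8×2, 9×1) = 36
prod[11] = max(1×36, 2×27, 3×18, …, 9×2, 10×1) = 54
prod[12] = max(1×54, 2×36, 3×27, …, 10×2, 11×1) = 81
prod[13] = max(1×81, 2×54, 3×36, …, 11×2, 12×1) = 108
prod[14] = max(1×108, 2×81, 3×54, …, 12×2, 13×1) = 162
One optimal split: 3 + 3 + 3 + 3 + 2; product 3×3×3×3×2 = 162.

162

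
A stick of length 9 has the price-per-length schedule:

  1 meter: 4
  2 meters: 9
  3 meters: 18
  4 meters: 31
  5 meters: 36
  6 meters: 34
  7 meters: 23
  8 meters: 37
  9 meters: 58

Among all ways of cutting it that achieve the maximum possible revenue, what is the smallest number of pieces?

2

Build r[k] bottom-up: r[k] = max over allowed piece i of (p[i] + r[k−i]).
r[1] = 4
r[2] = max(4+4, 9+0) = 9
r[3] = max(4+9, 9+4, 18+0) = 18
r[4] = max(4+18, 9+9, 18+4, 31+0) = 31
r[5] = max(4+31, 9+18, 18+9, 31+4, 36+0) = 36
r[6] = max(4+36, 9+31, 18+18, 31+9, 36+4, 34+0) = 40
r[7] = max(4+40, 9+36, 18+31, …, 34+4, 23+0) = 49
r[8] = max(4+49, 9+40, 18+36, …, 23+4, 37+0) = 62
r[9] = max(4+62, 9+49, 18+40, …, 37+4, 58+0) = 67
Maximum revenue is 67.
Now minimize piece count subject to staying optimal: for each k, pieces[k] = 1 + min over i with p[i]+r[k−i]=r[k] of pieces[k−i].
pieces[6] = 2
pieces[7] = 2
pieces[8] = 2
pieces[9] = 2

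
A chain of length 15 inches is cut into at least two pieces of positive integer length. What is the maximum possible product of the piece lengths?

Let f[k] be the best product for length k (with at least one cut). For each first piece i, the rest contributes max(k−i, f[k−i]).
f[2] = 1×max(1,0) = 1×1 = 1
f[3] = 1×max(2,1) = 1×2 = 2
f[4] = 2×max(2,1) = 2×2 = 4
f[5] = 2×max(3,2) = 2×3 = 6
f[6] = 3×max(3,2) = 3×3 = 9
f[7] = 2×max(5,6) = 2×6 = 12
f[8] = 2×max(6,9) = 2×9 = 18
f[9] = 3×max(6,9) = 3×9 = 27
f[10] = 2×max(8,18) = 2×18 = 36
f[11] = 2×max(9,27) = 2×27 = 54
f[12] = 3×max(9,27) = 3×27 = 81
f[13] = 2×max(11,54) = 2×54 = 108
f[14] = 2×max(12,81) = 2×81 = 162
f[15] = 3×max(12,81) = 3×81 = 243
One optimal split: 3 + 3 + 3 + 3 + 3; product 3×3×3×3×3 = 243.

243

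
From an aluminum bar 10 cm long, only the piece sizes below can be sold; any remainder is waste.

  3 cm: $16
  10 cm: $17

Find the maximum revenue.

48

Build best[k] bottom-up: best[k] = max over allowed piece i of (p[i] + best[k−i]).
best[1] = 0
best[2] = 0
best[3] = 16
best[4] = 16
best[5] = 16
best[6] = 32  (first piece 3, then best[3]=16)
best[7] = 32
best[8] = 32
best[9] = 48  (first piece 3, then best[6]=32)
best[10] = max(16+32, 17+0) = 48
One optimal cutting: pieces 3 + 3 + 3 with 1 cm of scrap → $48.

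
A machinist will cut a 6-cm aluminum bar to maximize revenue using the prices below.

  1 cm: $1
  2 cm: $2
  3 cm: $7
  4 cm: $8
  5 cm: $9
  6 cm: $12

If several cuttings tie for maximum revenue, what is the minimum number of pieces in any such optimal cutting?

Consider every possible first cut. r[k] is the best of p[i]+r[k−i] over all sellable i≤k.
r[1] = 1
r[2] = 2  (first piece 1, then r[1]=1)
r[3] = 7
r[4] = 8  (first piece 1, then r[3]=7)
r[5] = 9  (first piece 1, then r[4]=8)
r[6] = 14  (first piece 3, then r[3]=7)
Maximum revenue is $14.
Now minimize piece count subject to staying optimal: for each k, pieces[k] = 1 + min over i with p[i]+r[k−i]=r[k] of pieces[k−i].
pieces[3] = 1
pieces[4] = 1
pieces[5] = 1
pieces[6] = 2

2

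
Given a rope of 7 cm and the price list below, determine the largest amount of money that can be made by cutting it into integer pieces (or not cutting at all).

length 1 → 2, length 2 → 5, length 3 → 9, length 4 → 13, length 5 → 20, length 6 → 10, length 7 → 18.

25

Let R[k] be the best obtainable value from length k. For each k, try every first piece i and keep the best of price[i] + R[k−i].
R[1] = 2
R[2] = max(2+2, 5+0) = 5
R[3] = max(2+5, 5+2, 9+0) = 9
R[4] = max(2+9, 5+5, 9+2, 13+0) = 13
R[5] = max(2+13, 5+9, 9+5, 13+2, 20+0) = 20
R[6] = max(2+20, 5+13, 9+9, 13+5, 20+2, 10+0) = 22
R[7] = max(2+22, 5+20, 9+13, …, 10+2, 18+0) = 25
One optimal cutting: 5 + 2 → 20 + 5 = 25.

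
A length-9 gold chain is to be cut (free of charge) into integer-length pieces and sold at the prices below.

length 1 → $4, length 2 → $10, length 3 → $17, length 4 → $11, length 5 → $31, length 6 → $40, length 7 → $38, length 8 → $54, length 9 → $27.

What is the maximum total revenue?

58

Consider every possible first cut. R[k] is the best of p[i]+R[k−i] over all sellable i≤k.
R[1] = 4
R[2] = 10
R[3] = 17
R[4] = 21  (first piece 1, then R[3]=17)
R[5] = 31
R[6] = 40
R[7] = 44  (first piece 1, then R[6]=40)
R[8] = 54
R[9] = 58  (first piece 1, then R[8]=54)
One optimal cutting: 8 + 1 → $54 + $4 = $58.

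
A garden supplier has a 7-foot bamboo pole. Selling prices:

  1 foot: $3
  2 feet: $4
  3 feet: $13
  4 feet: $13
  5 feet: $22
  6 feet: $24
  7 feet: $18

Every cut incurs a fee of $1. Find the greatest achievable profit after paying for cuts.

27

Consider every possible first cut. r[k] is the best of p[i]+r[k−i] over all sellable i≤k, charging 1 whenever i<k.
r[1] = 3
r[2] = max(3+3-1, 4+0) = 5
r[3] = max(3+5-1, 4+3-1, 13+0) = 13
r[4] = max(3+13-1, 4+5-1, 13+3-1, 13+0) = 15
r[5] = max(3+15-1, 4+13-1, 13+5-1, 13+3-1, 22+0) = 22
r[6] = max(3+22-1, 4+15-1, 13+13-1, 13+5-1, 22+3-1, 24+0) = 25
r[7] = max(3+25-1, 4+22-1, 13+15-1, …, 24+3-1, 18+0) = 27
One optimal plan: pieces 3 + 3 + 1 (2 cuts) → $29 − $2 = $27.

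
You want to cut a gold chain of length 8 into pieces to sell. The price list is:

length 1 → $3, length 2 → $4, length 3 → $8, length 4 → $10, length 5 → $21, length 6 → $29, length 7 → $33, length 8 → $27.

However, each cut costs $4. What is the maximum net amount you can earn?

32

Let net[k] be the best obtainable value from length k. For each k, try every first piece i and keep the best of price[i] + net[k−i] minus the 4 cut fee when i<k.
net[1] = 3
net[2] = 4
net[3] = 8
net[4] = 10
net[5] = 21
net[6] = 29
net[7] = 33
net[8] = 32  (first piece 1, then net[7]=33)
One optimal plan: pieces 7 + 1 (1 cut) → $36 − $4 = $32.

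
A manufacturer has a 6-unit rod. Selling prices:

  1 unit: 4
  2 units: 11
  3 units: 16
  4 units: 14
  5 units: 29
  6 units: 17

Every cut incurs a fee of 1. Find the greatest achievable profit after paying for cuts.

32

Build r[k] bottom-up: r[k] = max over allowed piece i of (p[i] + r[k−i]) − 1 per cut.
r[1] = 4
r[2] = max(4+4-1, 11+0) = 11
r[3] = max(4+11-1, 11+4-1, 16+0) = 16
r[4] = max(4+16-1, 11+11-1, 16+4-1, 14+0) = 21
r[5] = max(4+21-1, 11+16-1, 16+11-1, 14+4-1, 29+0) = 29
r[6] = max(4+29-1, 11+21-1, 16+16-1, 14+11-1, 29+4-1, 17+0) = 32
One optimal plan: pieces 5 + 1 (1 cut) → 33 − 1 = 32.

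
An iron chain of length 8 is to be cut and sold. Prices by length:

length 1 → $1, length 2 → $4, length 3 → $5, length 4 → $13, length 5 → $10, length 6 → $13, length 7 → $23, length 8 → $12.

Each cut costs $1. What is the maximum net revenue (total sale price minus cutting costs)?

25

Build net[k] bottom-up: net[k] = max over allowed piece i of (p[i] + net[k−i]) − 1 per cut.
net[1] = 1
net[2] = max(1+1-1, 4+0) = 4
net[3] = max(1+4-1, 4+1-1, 5+0) = 5
net[4] = max(1+5-1, 4+4-1, 5+1-1, 13+0) = 13
net[5] = max(1+13-1, 4+5-1, 5+4-1, 13+1-1, 10+0) = 13
net[6] = max(1+13-1, 4+13-1, 5+5-1, 13+4-1, 10+1-1, 13+0) = 16
net[7] = max(1+16-1, 4+13-1, 5+13-1, …, 13+1-1, 23+0) = 23
net[8] = max(1+23-1, 4+16-1, 5+13-1, …, 23+1-1, 12+0) = 25
One optimal plan: pieces 4 + 4 (1 cut) → $26 − $1 = $25.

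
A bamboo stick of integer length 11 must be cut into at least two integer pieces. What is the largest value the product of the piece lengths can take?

54

Define f[k] = max over 1≤i<k of i · max(k−i, f[k−i]); the inner max lets the remainder stay uncut if that's better.
f[2] = 1×max(1,0) = 1×1 = 1
f[3] = 1×max(2,1) = 1×2 = 2
f[4] = 2×max(2,1) = 2×2 = 4
f[5] = 2×max(3,2) = 2×3 = 6
f[6] = 3×max(3,2) = 3×3 = 9
f[7] = 2×max(5,6) = 2×6 = 12
f[8] = 2×max(6,9) = 2×9 = 18
f[9] = 3×max(6,9) = 3×9 = 27
f[10] = 2×max(8,18) = 2×18 = 36
f[11] = 2×max(9,27) = 2×27 = 54
One optimal split: 3 + 3 + 3 + 2; product 3×3×3×2 = 54.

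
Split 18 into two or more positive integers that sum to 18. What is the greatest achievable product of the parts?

Define m[k] = max over 1≤i<k of i · max(k−i, m[k−i]); the inner max lets the remainder stay uncut if that's better.
m[2] = 1×max(1,0) = 1×1 = 1
m[3] = max(1×2, 2×1) = 2
m[4] = max(1×3, 2×2, 3×1) = 4
m[5] = max(1×4, 2×3, 3×2, 4×1) = 6
m[6] = max(1×6, 2×4, 3×3, 4×2, 5×1) = 9
m[7] = max(1×9, 2×6, 3×4, 4×3, 5×2, 6×1) = 12
m[8] = max(1×12, 2×9, 3×6, …, 6×2, 7×1) = 18
m[9] = max(1×18, 2×12, 3×9, …, 7×2, 8×1) = 27
m[10] = max(1×27, 2×18, 3×12, …, 8×2, 9×1) = 36
m[11] = max(1×36, 2×27, 3×18, …, 9×2, 10×1) = 54
m[12] = max(1×54, 2×36, 3×27, …, 10×2, 11×1) = 81
m[13] = max(1×81, 2×54, 3×36, …, 11×2, 12×1) = 108
m[14] = max(1×108, 2×81, 3×54, …, 12×2, 13×1) = 162
m[15] = max(1×162, 2×108, 3×81, …, 13×2, 14×1) = 243
m[16] = max(1×243, 2×162, 3×108, …, 14×2, 15×1) = 324
m[17] = max(1×324, 2×243, 3×162, …, 15×2, 16×1) = 486
m[18] = max(1×486, 2×324, 3×243, …, 16×2, 17×1) = 729
One optimal split: 3 + 3 + 3 + 3 + 3 + 3; product 3×3×3×3×3×3 = 729.

729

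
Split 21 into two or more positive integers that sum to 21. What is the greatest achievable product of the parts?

2187

Define P[k] = max over 1≤i<k of i · max(k−i, P[k−i]); the inner max lets the remainder stay uncut if that's better.
P[2] = 1×max(1,0) = 1×1 = 1
P[3] = 1×max(2,1) = 1×2 = 2
P[4] = 2×max(2,1) = 2×2 = 4
P[5] = 2×max(3,2) = 2×3 = 6
P[6] = 3×max(3,2) = 3×3 = 9
P[7] = 2×max(5,6) = 2×6 = 12
P[8] = 2×max(6,9) = 2×9 = 18
P[9] = 3×max(6,9) = 3×9 = 27
P[10] = 2×max(8,18) = 2×18 = 36
P[11] = 2×max(9,27) = 2×27 = 54
P[12] = 3×max(9,27) = 3×27 = 81
P[13] = 2×max(11,54) = 2×54 = 108
P[14] = 2×max(12,81) = 2×81 = 162
P[15] = 3×max(12,81) = 3×81 = 243
P[16] = 2×max(14,162) = 2×162 = 324
P[17] = 2×max(15,243) = 2×243 = 486
P[18] = 3×max(15,243) = 3×243 = 729
P[19] = 2×max(17,486) = 2×486 = 972
P[20] = 2×max(18,729) = 2×729 = 1458
P[21] = 3×max(18,729) = 3×729 = 2187
One optimal split: 3 + 3 + 3 + 3 + 3 + 3 + 3; product 3×3×3×3×3×3×3 = 2187.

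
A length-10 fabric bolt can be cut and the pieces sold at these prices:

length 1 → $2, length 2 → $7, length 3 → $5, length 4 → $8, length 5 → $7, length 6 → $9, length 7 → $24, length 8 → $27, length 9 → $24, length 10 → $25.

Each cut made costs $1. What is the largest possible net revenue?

33

Build r[k] bottom-up: r[k] = max over allowed piece i of (p[i] + r[k−i]) − 1 per cut.
r[1] = 2
r[2] = max(2+2-1, 7+0) = 7
r[3] = max(2+7-1, 7+2-1, 5+0) = 8
r[4] = max(2+8-1, 7+7-1, 5+2-1, 8+0) = 13
r[5] = max(2+13-1, 7+8-1, 5+7-1, 8+2-1, 7+0) = 14
r[6] = max(2+14-1, 7+13-1, 5+8-1, 8+7-1, 7+2-1, 9+0) = 19
r[7] = max(2+19-1, 7+14-1, 5+13-1, …, 9+2-1, 24+0) = 24
r[8] = max(2+24-1, 7+19-1, 5+14-1, …, 24+2-1, 27+0) = 27
r[9] = max(2+27-1, 7+24-1, 5+19-1, …, 27+2-1, 24+0) = 30
r[10] = max(2+30-1, 7+27-1, 5+24-1, …, 24+2-1, 25+0) = 33
One optimal plan: pieces 8 + 2 (1 cut) → $34 − $1 = $33.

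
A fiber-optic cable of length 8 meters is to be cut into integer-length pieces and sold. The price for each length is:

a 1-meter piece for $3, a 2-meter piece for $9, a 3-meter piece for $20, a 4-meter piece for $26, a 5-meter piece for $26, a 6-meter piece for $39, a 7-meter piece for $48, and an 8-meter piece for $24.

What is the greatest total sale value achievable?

Let best[k] be the best obtainable value from length k. For each k, try every first piece i and keep the best of price[i] + best[k−i].
best[1] = 3
best[2] = 9
best[3] = 20
best[4] = 26
best[5] = 29  (first piece 1, then best[4]=26)
best[6] = 40  (first piece 3, then best[3]=20)
best[7] = 48
best[8] = 52  (first piece 4, then best[4]=26)
One optimal cutting: 4 + 4 → $26 + $26 = $52.

52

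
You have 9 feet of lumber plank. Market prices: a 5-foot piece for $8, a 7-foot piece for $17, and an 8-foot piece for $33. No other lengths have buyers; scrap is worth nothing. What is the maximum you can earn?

33

Consider every possible first cut. best[k] is the best of p[i]+best[k−i] over all sellable i≤k.
best[1] = 0
best[2] = 0
best[3] = 0
best[4] = 0
best[5] = 8
best[6] = 8
best[7] = max(8+0, 17+0) = 17
best[8] = max(8+0, 17+0, 33+0) = 33
best[9] = max(8+0, 17+0, 33+0) = 33
One optimal cutting: pieces 8 with 1 foot of scrap → $33.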